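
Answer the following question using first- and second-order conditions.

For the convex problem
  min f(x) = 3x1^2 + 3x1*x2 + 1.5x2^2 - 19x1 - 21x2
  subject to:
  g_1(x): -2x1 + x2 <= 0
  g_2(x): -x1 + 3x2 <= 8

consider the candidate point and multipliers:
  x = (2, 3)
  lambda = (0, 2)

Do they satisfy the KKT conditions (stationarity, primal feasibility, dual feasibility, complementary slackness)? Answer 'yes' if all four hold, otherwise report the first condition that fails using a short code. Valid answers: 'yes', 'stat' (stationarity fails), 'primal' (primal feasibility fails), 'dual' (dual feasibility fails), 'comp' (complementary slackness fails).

Gradient of f: grad f(x) = Q x + c = (2, -6)
Constraint values g_i(x) = a_i^T x - b_i:
  g_1((2, 3)) = -1
  g_2((2, 3)) = -1
Stationarity residual: grad f(x) + sum_i lambda_i a_i = (0, 0)
  -> stationarity OK
Primal feasibility (all g_i <= 0): OK
Dual feasibility (all lambda_i >= 0): OK
Complementary slackness (lambda_i * g_i(x) = 0 for all i): FAILS

Verdict: the first failing condition is complementary_slackness -> comp.

comp


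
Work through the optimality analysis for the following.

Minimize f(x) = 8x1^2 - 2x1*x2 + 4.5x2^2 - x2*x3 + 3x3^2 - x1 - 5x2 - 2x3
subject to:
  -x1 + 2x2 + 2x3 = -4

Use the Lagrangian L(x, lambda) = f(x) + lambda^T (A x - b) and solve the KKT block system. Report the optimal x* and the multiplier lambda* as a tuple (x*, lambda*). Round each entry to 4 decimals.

Form the Lagrangian:
  L(x, lambda) = (1/2) x^T Q x + c^T x + lambda^T (A x - b)
Stationarity (grad_x L = 0): Q x + c + A^T lambda = 0.
Primal feasibility: A x = b.

This gives the KKT block system:
  [ Q   A^T ] [ x     ]   [-c ]
  [ A    0  ] [ lambda ] = [ b ]

Solving the linear system:
  x*      = (0.2825, -0.5557, -1.3031)
  lambda* = (4.6314)
  f(x*)   = 11.8138

x* = (0.2825, -0.5557, -1.3031), lambda* = (4.6314)


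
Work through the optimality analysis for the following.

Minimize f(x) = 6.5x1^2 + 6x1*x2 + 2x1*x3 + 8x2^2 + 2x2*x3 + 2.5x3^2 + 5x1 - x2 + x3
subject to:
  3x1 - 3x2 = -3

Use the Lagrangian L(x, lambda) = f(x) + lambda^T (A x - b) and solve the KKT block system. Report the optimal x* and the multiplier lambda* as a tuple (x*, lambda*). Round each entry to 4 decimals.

Form the Lagrangian:
  L(x, lambda) = (1/2) x^T Q x + c^T x + lambda^T (A x - b)
Stationarity (grad_x L = 0): Q x + c + A^T lambda = 0.
Primal feasibility: A x = b.

This gives the KKT block system:
  [ Q   A^T ] [ x     ]   [-c ]
  [ A    0  ] [ lambda ] = [ b ]

Solving the linear system:
  x*      = (-0.6243, 0.3757, -0.1005)
  lambda* = (0.3545)
  f(x*)   = -1.2672

x* = (-0.6243, 0.3757, -0.1005), lambda* = (0.3545)


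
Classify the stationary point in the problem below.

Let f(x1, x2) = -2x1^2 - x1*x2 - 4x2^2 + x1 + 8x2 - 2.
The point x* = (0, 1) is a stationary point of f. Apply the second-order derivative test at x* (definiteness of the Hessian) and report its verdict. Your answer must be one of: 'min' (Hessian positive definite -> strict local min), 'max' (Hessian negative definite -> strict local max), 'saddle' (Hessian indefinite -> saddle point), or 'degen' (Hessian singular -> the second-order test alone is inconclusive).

Compute the Hessian H = grad^2 f:
  H = [[-4, -1], [-1, -8]]
Verify stationarity: grad f(x*) = H x* + g = (0, 0).
Eigenvalues of H: -8.2361, -3.7639.
Both eigenvalues < 0, so H is negative definite -> x* is a strict local max.

max


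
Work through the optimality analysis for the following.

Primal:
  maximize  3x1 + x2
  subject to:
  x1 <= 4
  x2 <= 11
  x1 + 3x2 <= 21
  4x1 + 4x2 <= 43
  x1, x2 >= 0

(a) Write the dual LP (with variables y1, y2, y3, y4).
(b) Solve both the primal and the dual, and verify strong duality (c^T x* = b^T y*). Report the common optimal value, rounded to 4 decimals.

The standard primal-dual pair for 'max c^T x s.t. A x <= b, x >= 0' is:
  Dual:  min b^T y  s.t.  A^T y >= c,  y >= 0.

So the dual LP is:
  minimize  4y1 + 11y2 + 21y3 + 43y4
  subject to:
    y1 + y3 + 4y4 >= 3
    y2 + 3y3 + 4y4 >= 1
    y1, y2, y3, y4 >= 0

Solving the primal: x* = (4, 5.6667).
  primal value c^T x* = 17.6667.
Solving the dual: y* = (2.6667, 0, 0.3333, 0).
  dual value b^T y* = 17.6667.
Strong duality: c^T x* = b^T y*. Confirmed.

17.6667


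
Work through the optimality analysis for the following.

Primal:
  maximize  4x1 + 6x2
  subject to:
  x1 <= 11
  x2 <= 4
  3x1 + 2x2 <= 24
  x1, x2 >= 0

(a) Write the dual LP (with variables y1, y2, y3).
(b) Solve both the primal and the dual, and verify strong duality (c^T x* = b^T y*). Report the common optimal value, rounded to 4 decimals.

The standard primal-dual pair for 'max c^T x s.t. A x <= b, x >= 0' is:
  Dual:  min b^T y  s.t.  A^T y >= c,  y >= 0.

So the dual LP is:
  minimize  11y1 + 4y2 + 24y3
  subject to:
    y1 + 3y3 >= 4
    y2 + 2y3 >= 6
    y1, y2, y3 >= 0

Solving the primal: x* = (5.3333, 4).
  primal value c^T x* = 45.3333.
Solving the dual: y* = (0, 3.3333, 1.3333).
  dual value b^T y* = 45.3333.
Strong duality: c^T x* = b^T y*. Confirmed.

45.3333


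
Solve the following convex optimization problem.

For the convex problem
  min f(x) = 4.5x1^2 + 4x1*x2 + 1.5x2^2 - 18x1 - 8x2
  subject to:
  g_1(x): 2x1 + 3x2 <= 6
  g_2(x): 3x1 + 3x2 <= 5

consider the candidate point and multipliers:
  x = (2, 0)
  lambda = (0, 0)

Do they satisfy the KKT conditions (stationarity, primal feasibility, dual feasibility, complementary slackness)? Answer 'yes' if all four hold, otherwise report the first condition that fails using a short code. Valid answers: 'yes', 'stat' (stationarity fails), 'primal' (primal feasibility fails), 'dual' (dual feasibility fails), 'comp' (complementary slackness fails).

Gradient of f: grad f(x) = Q x + c = (0, 0)
Constraint values g_i(x) = a_i^T x - b_i:
  g_1((2, 0)) = -2
  g_2((2, 0)) = 1
Stationarity residual: grad f(x) + sum_i lambda_i a_i = (0, 0)
  -> stationarity OK
Primal feasibility (all g_i <= 0): FAILS
Dual feasibility (all lambda_i >= 0): OK
Complementary slackness (lambda_i * g_i(x) = 0 for all i): OK

Verdict: the first failing condition is primal_feasibility -> primal.

primal


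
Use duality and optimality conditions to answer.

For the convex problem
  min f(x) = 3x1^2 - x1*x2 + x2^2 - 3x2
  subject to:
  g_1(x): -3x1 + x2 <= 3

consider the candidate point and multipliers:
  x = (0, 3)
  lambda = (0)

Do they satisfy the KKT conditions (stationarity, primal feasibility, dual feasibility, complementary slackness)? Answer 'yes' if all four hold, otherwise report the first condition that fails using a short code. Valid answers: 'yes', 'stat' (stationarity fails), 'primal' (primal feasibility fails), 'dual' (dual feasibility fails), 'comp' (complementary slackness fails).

Gradient of f: grad f(x) = Q x + c = (-3, 3)
Constraint values g_i(x) = a_i^T x - b_i:
  g_1((0, 3)) = 0
Stationarity residual: grad f(x) + sum_i lambda_i a_i = (-3, 3)
  -> stationarity FAILS
Primal feasibility (all g_i <= 0): OK
Dual feasibility (all lambda_i >= 0): OK
Complementary slackness (lambda_i * g_i(x) = 0 for all i): OK

Verdict: the first failing condition is stationarity -> stat.

stat


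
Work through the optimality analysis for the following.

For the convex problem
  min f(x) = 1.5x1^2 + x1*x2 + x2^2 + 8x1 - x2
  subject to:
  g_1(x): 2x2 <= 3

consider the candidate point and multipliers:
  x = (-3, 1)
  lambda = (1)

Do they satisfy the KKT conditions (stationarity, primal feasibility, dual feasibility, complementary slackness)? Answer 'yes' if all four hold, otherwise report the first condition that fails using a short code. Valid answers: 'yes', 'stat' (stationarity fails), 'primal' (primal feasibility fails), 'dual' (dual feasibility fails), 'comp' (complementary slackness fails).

Gradient of f: grad f(x) = Q x + c = (0, -2)
Constraint values g_i(x) = a_i^T x - b_i:
  g_1((-3, 1)) = -1
Stationarity residual: grad f(x) + sum_i lambda_i a_i = (0, 0)
  -> stationarity OK
Primal feasibility (all g_i <= 0): OK
Dual feasibility (all lambda_i >= 0): OK
Complementary slackness (lambda_i * g_i(x) = 0 for all i): FAILS

Verdict: the first failing condition is complementary_slackness -> comp.

comp


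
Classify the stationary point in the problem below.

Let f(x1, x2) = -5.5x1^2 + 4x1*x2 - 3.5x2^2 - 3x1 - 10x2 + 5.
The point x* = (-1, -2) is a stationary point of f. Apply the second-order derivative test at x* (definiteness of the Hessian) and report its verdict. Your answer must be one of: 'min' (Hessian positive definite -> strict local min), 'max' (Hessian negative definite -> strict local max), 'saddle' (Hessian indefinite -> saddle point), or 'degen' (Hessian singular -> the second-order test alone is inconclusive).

Compute the Hessian H = grad^2 f:
  H = [[-11, 4], [4, -7]]
Verify stationarity: grad f(x*) = H x* + g = (0, 0).
Eigenvalues of H: -13.4721, -4.5279.
Both eigenvalues < 0, so H is negative definite -> x* is a strict local max.

max


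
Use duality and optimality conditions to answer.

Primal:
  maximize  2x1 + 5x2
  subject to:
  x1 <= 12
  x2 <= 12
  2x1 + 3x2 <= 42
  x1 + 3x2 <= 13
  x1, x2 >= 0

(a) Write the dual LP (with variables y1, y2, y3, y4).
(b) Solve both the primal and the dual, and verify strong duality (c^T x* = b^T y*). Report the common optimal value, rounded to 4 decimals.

The standard primal-dual pair for 'max c^T x s.t. A x <= b, x >= 0' is:
  Dual:  min b^T y  s.t.  A^T y >= c,  y >= 0.

So the dual LP is:
  minimize  12y1 + 12y2 + 42y3 + 13y4
  subject to:
    y1 + 2y3 + y4 >= 2
    y2 + 3y3 + 3y4 >= 5
    y1, y2, y3, y4 >= 0

Solving the primal: x* = (12, 0.3333).
  primal value c^T x* = 25.6667.
Solving the dual: y* = (0.3333, 0, 0, 1.6667).
  dual value b^T y* = 25.6667.
Strong duality: c^T x* = b^T y*. Confirmed.

25.6667


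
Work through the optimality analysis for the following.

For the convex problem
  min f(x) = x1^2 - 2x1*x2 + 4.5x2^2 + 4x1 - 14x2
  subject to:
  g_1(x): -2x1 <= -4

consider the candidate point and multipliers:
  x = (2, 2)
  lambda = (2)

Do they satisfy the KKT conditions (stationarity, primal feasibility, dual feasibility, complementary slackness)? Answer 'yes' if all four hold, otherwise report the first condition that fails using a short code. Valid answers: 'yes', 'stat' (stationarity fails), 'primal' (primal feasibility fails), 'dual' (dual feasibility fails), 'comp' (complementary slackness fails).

Gradient of f: grad f(x) = Q x + c = (4, 0)
Constraint values g_i(x) = a_i^T x - b_i:
  g_1((2, 2)) = 0
Stationarity residual: grad f(x) + sum_i lambda_i a_i = (0, 0)
  -> stationarity OK
Primal feasibility (all g_i <= 0): OK
Dual feasibility (all lambda_i >= 0): OK
Complementary slackness (lambda_i * g_i(x) = 0 for all i): OK

Verdict: yes, KKT holds.

yes


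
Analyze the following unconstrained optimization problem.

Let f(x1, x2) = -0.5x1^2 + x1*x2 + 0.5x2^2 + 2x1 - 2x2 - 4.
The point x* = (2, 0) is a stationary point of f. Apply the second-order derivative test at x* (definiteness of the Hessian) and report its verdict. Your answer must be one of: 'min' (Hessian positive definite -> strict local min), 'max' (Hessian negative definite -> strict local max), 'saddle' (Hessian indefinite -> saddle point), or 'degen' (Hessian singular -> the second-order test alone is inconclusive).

Compute the Hessian H = grad^2 f:
  H = [[-1, 1], [1, 1]]
Verify stationarity: grad f(x*) = H x* + g = (0, 0).
Eigenvalues of H: -1.4142, 1.4142.
Eigenvalues have mixed signs, so H is indefinite -> x* is a saddle point.

saddle


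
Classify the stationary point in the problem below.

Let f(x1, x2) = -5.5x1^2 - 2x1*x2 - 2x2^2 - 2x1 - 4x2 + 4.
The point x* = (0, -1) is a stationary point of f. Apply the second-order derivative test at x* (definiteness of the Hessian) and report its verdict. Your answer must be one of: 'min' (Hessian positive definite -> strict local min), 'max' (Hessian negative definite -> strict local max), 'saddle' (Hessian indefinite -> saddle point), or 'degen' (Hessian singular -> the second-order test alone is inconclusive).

Compute the Hessian H = grad^2 f:
  H = [[-11, -2], [-2, -4]]
Verify stationarity: grad f(x*) = H x* + g = (0, 0).
Eigenvalues of H: -11.5311, -3.4689.
Both eigenvalues < 0, so H is negative definite -> x* is a strict local max.

max


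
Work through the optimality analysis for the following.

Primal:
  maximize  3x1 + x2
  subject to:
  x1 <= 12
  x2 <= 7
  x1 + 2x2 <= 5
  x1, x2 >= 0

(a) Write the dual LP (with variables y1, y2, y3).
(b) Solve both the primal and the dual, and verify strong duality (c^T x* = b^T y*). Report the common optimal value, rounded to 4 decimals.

The standard primal-dual pair for 'max c^T x s.t. A x <= b, x >= 0' is:
  Dual:  min b^T y  s.t.  A^T y >= c,  y >= 0.

So the dual LP is:
  minimize  12y1 + 7y2 + 5y3
  subject to:
    y1 + y3 >= 3
    y2 + 2y3 >= 1
    y1, y2, y3 >= 0

Solving the primal: x* = (5, 0).
  primal value c^T x* = 15.
Solving the dual: y* = (0, 0, 3).
  dual value b^T y* = 15.
Strong duality: c^T x* = b^T y*. Confirmed.

15


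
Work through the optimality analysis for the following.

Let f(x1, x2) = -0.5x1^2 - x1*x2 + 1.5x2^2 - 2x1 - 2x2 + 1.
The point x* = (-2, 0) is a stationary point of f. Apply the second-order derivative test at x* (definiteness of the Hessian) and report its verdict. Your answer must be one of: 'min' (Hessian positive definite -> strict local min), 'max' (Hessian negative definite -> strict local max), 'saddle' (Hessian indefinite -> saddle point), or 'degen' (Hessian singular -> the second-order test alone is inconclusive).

Compute the Hessian H = grad^2 f:
  H = [[-1, -1], [-1, 3]]
Verify stationarity: grad f(x*) = H x* + g = (0, 0).
Eigenvalues of H: -1.2361, 3.2361.
Eigenvalues have mixed signs, so H is indefinite -> x* is a saddle point.

saddle


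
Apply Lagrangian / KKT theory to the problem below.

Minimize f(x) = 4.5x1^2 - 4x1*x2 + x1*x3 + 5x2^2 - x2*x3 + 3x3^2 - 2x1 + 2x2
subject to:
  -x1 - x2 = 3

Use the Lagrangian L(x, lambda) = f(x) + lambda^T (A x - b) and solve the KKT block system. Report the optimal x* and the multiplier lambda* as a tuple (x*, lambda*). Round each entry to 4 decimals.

Form the Lagrangian:
  L(x, lambda) = (1/2) x^T Q x + c^T x + lambda^T (A x - b)
Stationarity (grad_x L = 0): Q x + c + A^T lambda = 0.
Primal feasibility: A x = b.

This gives the KKT block system:
  [ Q   A^T ] [ x     ]   [-c ]
  [ A    0  ] [ lambda ] = [ b ]

Solving the linear system:
  x*      = (-1.4051, -1.5949, -0.0316)
  lambda* = (-8.2975)
  f(x*)   = 12.2563

x* = (-1.4051, -1.5949, -0.0316), lambda* = (-8.2975)


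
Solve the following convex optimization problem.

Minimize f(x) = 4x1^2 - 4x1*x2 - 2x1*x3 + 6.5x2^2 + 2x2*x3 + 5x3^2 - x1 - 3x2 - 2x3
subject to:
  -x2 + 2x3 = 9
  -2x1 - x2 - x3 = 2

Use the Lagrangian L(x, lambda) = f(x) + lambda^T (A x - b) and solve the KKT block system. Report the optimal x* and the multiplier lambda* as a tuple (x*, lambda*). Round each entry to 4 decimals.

Form the Lagrangian:
  L(x, lambda) = (1/2) x^T Q x + c^T x + lambda^T (A x - b)
Stationarity (grad_x L = 0): Q x + c + A^T lambda = 0.
Primal feasibility: A x = b.

This gives the KKT block system:
  [ Q   A^T ] [ x     ]   [-c ]
  [ A    0  ] [ lambda ] = [ b ]

Solving the linear system:
  x*      = (-1.4513, -2.3983, 3.3008)
  lambda* = (-16.9619, -4.8093)
  f(x*)   = 82.16

x* = (-1.4513, -2.3983, 3.3008), lambda* = (-16.9619, -4.8093)


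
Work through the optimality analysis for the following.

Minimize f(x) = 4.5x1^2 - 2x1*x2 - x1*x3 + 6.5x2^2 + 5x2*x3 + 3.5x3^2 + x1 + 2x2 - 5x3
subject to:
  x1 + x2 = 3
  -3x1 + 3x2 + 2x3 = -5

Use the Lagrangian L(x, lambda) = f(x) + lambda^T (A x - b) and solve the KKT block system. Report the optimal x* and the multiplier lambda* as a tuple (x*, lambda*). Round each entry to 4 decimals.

Form the Lagrangian:
  L(x, lambda) = (1/2) x^T Q x + c^T x + lambda^T (A x - b)
Stationarity (grad_x L = 0): Q x + c + A^T lambda = 0.
Primal feasibility: A x = b.

This gives the KKT block system:
  [ Q   A^T ] [ x     ]   [-c ]
  [ A    0  ] [ lambda ] = [ b ]

Solving the linear system:
  x*      = (2.283, 0.717, -0.1509)
  lambda* = (-13.1321, 2.3774)
  f(x*)   = 27.8774

x* = (2.283, 0.717, -0.1509), lambda* = (-13.1321, 2.3774)


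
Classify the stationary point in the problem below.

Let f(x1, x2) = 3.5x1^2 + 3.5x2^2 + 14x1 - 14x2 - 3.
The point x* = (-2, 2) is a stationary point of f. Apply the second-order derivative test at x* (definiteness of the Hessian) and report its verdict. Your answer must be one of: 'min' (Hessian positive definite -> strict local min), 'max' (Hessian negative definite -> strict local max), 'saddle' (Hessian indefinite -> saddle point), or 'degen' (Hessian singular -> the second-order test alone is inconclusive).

Compute the Hessian H = grad^2 f:
  H = [[7, 0], [0, 7]]
Verify stationarity: grad f(x*) = H x* + g = (0, 0).
Eigenvalues of H: 7, 7.
Both eigenvalues > 0, so H is positive definite -> x* is a strict local min.

min


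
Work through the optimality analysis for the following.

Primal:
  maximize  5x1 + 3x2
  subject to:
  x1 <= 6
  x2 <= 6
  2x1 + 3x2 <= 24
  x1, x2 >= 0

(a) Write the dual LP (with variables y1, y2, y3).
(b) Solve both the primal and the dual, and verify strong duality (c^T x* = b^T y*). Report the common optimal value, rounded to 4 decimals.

The standard primal-dual pair for 'max c^T x s.t. A x <= b, x >= 0' is:
  Dual:  min b^T y  s.t.  A^T y >= c,  y >= 0.

So the dual LP is:
  minimize  6y1 + 6y2 + 24y3
  subject to:
    y1 + 2y3 >= 5
    y2 + 3y3 >= 3
    y1, y2, y3 >= 0

Solving the primal: x* = (6, 4).
  primal value c^T x* = 42.
Solving the dual: y* = (3, 0, 1).
  dual value b^T y* = 42.
Strong duality: c^T x* = b^T y*. Confirmed.

42


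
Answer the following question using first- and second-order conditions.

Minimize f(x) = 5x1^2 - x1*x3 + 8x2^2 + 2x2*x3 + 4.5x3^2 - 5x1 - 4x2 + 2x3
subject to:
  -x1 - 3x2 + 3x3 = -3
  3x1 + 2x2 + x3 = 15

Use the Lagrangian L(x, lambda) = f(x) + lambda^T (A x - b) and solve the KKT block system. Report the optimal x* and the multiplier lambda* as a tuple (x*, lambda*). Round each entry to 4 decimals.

Form the Lagrangian:
  L(x, lambda) = (1/2) x^T Q x + c^T x + lambda^T (A x - b)
Stationarity (grad_x L = 0): Q x + c + A^T lambda = 0.
Primal feasibility: A x = b.

This gives the KKT block system:
  [ Q   A^T ] [ x     ]   [-c ]
  [ A    0  ] [ lambda ] = [ b ]

Solving the linear system:
  x*      = (3.7185, 1.2017, 1.4412)
  lambda* = (-1.0224, -10.5886)
  f(x*)   = 67.6224

x* = (3.7185, 1.2017, 1.4412), lambda* = (-1.0224, -10.5886)


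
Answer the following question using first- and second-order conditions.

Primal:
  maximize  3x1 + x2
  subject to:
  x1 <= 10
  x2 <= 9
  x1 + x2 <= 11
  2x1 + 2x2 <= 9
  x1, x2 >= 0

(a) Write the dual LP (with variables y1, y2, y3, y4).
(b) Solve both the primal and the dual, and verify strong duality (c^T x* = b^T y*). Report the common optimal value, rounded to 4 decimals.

The standard primal-dual pair for 'max c^T x s.t. A x <= b, x >= 0' is:
  Dual:  min b^T y  s.t.  A^T y >= c,  y >= 0.

So the dual LP is:
  minimize  10y1 + 9y2 + 11y3 + 9y4
  subject to:
    y1 + y3 + 2y4 >= 3
    y2 + y3 + 2y4 >= 1
    y1, y2, y3, y4 >= 0

Solving the primal: x* = (4.5, 0).
  primal value c^T x* = 13.5.
Solving the dual: y* = (0, 0, 0, 1.5).
  dual value b^T y* = 13.5.
Strong duality: c^T x* = b^T y*. Confirmed.

13.5


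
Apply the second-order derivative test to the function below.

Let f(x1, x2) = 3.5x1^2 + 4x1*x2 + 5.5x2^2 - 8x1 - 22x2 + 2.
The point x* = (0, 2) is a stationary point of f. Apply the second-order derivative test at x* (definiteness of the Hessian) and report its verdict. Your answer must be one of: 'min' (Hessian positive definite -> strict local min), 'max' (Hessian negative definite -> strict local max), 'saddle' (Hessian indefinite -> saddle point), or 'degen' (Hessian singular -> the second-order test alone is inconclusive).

Compute the Hessian H = grad^2 f:
  H = [[7, 4], [4, 11]]
Verify stationarity: grad f(x*) = H x* + g = (0, 0).
Eigenvalues of H: 4.5279, 13.4721.
Both eigenvalues > 0, so H is positive definite -> x* is a strict local min.

min


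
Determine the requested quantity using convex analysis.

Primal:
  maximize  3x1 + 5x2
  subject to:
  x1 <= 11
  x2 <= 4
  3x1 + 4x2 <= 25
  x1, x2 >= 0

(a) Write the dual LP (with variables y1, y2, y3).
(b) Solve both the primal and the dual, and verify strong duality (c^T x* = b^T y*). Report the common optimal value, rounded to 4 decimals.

The standard primal-dual pair for 'max c^T x s.t. A x <= b, x >= 0' is:
  Dual:  min b^T y  s.t.  A^T y >= c,  y >= 0.

So the dual LP is:
  minimize  11y1 + 4y2 + 25y3
  subject to:
    y1 + 3y3 >= 3
    y2 + 4y3 >= 5
    y1, y2, y3 >= 0

Solving the primal: x* = (3, 4).
  primal value c^T x* = 29.
Solving the dual: y* = (0, 1, 1).
  dual value b^T y* = 29.
Strong duality: c^T x* = b^T y*. Confirmed.

29


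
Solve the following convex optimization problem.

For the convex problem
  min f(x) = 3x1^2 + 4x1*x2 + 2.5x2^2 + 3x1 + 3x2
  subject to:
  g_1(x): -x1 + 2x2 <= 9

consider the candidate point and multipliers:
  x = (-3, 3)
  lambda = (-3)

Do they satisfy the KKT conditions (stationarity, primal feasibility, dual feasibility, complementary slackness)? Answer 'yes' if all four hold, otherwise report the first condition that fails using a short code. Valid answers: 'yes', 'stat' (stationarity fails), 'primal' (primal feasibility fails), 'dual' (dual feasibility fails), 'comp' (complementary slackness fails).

Gradient of f: grad f(x) = Q x + c = (-3, 6)
Constraint values g_i(x) = a_i^T x - b_i:
  g_1((-3, 3)) = 0
Stationarity residual: grad f(x) + sum_i lambda_i a_i = (0, 0)
  -> stationarity OK
Primal feasibility (all g_i <= 0): OK
Dual feasibility (all lambda_i >= 0): FAILS
Complementary slackness (lambda_i * g_i(x) = 0 for all i): OK

Verdict: the first failing condition is dual_feasibility -> dual.

dual


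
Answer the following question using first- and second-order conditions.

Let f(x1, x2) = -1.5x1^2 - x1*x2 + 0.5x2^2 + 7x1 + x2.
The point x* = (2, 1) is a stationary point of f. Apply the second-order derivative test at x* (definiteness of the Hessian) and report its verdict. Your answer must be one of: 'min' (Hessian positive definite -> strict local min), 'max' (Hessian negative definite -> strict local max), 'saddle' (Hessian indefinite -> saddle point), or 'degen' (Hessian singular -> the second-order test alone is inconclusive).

Compute the Hessian H = grad^2 f:
  H = [[-3, -1], [-1, 1]]
Verify stationarity: grad f(x*) = H x* + g = (0, 0).
Eigenvalues of H: -3.2361, 1.2361.
Eigenvalues have mixed signs, so H is indefinite -> x* is a saddle point.

saddle


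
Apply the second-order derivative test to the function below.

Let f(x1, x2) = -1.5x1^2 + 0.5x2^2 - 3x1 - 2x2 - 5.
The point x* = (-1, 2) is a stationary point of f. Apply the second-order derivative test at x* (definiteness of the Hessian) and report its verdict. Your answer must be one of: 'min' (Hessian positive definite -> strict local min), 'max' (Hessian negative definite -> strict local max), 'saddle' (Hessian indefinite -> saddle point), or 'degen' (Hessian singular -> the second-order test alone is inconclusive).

Compute the Hessian H = grad^2 f:
  H = [[-3, 0], [0, 1]]
Verify stationarity: grad f(x*) = H x* + g = (0, 0).
Eigenvalues of H: -3, 1.
Eigenvalues have mixed signs, so H is indefinite -> x* is a saddle point.

saddle


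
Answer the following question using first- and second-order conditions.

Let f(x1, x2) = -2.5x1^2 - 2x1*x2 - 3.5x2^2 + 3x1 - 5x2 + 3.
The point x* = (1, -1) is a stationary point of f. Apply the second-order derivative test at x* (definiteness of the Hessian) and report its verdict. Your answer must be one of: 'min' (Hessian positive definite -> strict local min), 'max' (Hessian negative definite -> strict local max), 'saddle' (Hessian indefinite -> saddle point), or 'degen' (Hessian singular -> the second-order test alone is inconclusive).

Compute the Hessian H = grad^2 f:
  H = [[-5, -2], [-2, -7]]
Verify stationarity: grad f(x*) = H x* + g = (0, 0).
Eigenvalues of H: -8.2361, -3.7639.
Both eigenvalues < 0, so H is negative definite -> x* is a strict local max.

max


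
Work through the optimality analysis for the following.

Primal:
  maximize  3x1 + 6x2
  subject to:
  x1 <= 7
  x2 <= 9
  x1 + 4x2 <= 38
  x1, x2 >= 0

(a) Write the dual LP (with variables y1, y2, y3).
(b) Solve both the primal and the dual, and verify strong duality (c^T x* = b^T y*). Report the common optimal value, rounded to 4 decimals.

The standard primal-dual pair for 'max c^T x s.t. A x <= b, x >= 0' is:
  Dual:  min b^T y  s.t.  A^T y >= c,  y >= 0.

So the dual LP is:
  minimize  7y1 + 9y2 + 38y3
  subject to:
    y1 + y3 >= 3
    y2 + 4y3 >= 6
    y1, y2, y3 >= 0

Solving the primal: x* = (7, 7.75).
  primal value c^T x* = 67.5.
Solving the dual: y* = (1.5, 0, 1.5).
  dual value b^T y* = 67.5.
Strong duality: c^T x* = b^T y*. Confirmed.

67.5


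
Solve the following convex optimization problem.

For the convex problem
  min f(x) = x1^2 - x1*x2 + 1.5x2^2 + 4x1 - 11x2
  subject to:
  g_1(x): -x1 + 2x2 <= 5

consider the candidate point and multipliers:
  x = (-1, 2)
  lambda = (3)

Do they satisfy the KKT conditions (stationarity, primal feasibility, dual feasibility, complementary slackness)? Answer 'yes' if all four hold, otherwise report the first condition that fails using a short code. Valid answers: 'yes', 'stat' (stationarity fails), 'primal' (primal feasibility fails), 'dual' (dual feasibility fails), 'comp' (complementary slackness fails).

Gradient of f: grad f(x) = Q x + c = (0, -4)
Constraint values g_i(x) = a_i^T x - b_i:
  g_1((-1, 2)) = 0
Stationarity residual: grad f(x) + sum_i lambda_i a_i = (-3, 2)
  -> stationarity FAILS
Primal feasibility (all g_i <= 0): OK
Dual feasibility (all lambda_i >= 0): OK
Complementary slackness (lambda_i * g_i(x) = 0 for all i): OK

Verdict: the first failing condition is stationarity -> stat.

stat


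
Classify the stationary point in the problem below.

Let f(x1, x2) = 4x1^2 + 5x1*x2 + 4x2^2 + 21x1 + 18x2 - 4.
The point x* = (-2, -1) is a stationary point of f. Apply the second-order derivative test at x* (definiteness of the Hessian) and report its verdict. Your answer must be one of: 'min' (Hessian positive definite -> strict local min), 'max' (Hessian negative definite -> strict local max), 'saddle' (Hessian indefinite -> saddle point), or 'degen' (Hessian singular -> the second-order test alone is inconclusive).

Compute the Hessian H = grad^2 f:
  H = [[8, 5], [5, 8]]
Verify stationarity: grad f(x*) = H x* + g = (0, 0).
Eigenvalues of H: 3, 13.
Both eigenvalues > 0, so H is positive definite -> x* is a strict local min.

min


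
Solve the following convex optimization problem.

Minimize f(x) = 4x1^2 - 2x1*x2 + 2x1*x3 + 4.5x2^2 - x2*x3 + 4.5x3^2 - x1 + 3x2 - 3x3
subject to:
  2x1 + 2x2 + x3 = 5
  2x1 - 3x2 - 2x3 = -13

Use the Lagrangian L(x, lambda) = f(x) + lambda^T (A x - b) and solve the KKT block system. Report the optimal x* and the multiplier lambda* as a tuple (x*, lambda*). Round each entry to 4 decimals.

Form the Lagrangian:
  L(x, lambda) = (1/2) x^T Q x + c^T x + lambda^T (A x - b)
Stationarity (grad_x L = 0): Q x + c + A^T lambda = 0.
Primal feasibility: A x = b.

This gives the KKT block system:
  [ Q   A^T ] [ x     ]   [-c ]
  [ A    0  ] [ lambda ] = [ b ]

Solving the linear system:
  x*      = (-0.8665, 2.1992, 2.3347)
  lambda* = (-2.1398, 5.9703)
  f(x*)   = 44.3867

x* = (-0.8665, 2.1992, 2.3347), lambda* = (-2.1398, 5.9703)


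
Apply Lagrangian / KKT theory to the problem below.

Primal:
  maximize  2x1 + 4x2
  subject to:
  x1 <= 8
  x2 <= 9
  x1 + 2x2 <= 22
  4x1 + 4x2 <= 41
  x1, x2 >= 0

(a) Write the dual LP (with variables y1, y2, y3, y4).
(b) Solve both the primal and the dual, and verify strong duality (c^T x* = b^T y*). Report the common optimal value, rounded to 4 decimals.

The standard primal-dual pair for 'max c^T x s.t. A x <= b, x >= 0' is:
  Dual:  min b^T y  s.t.  A^T y >= c,  y >= 0.

So the dual LP is:
  minimize  8y1 + 9y2 + 22y3 + 41y4
  subject to:
    y1 + y3 + 4y4 >= 2
    y2 + 2y3 + 4y4 >= 4
    y1, y2, y3, y4 >= 0

Solving the primal: x* = (1.25, 9).
  primal value c^T x* = 38.5.
Solving the dual: y* = (0, 2, 0, 0.5).
  dual value b^T y* = 38.5.
Strong duality: c^T x* = b^T y*. Confirmed.

38.5


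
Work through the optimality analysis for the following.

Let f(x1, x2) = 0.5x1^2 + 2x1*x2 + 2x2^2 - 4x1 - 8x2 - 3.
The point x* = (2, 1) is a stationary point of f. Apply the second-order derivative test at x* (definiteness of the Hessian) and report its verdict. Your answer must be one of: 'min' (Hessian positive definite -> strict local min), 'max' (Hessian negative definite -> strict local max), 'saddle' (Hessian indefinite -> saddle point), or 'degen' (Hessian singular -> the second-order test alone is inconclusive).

Compute the Hessian H = grad^2 f:
  H = [[1, 2], [2, 4]]
Verify stationarity: grad f(x*) = H x* + g = (0, 0).
Eigenvalues of H: 0, 5.
H has a zero eigenvalue (singular; positive semidefinite but not definite), so H is neither positive definite, negative definite, nor indefinite. The second-order test alone is inconclusive -> degen.
(Indeed, f is constant along the null direction of H through x*, so x* is not a strict local extremum.)

degen


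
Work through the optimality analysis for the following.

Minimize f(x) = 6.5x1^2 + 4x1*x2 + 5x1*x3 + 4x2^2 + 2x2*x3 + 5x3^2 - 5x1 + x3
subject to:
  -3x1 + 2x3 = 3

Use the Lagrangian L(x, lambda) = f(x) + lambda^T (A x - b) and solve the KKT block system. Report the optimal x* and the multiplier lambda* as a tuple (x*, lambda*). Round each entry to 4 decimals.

Form the Lagrangian:
  L(x, lambda) = (1/2) x^T Q x + c^T x + lambda^T (A x - b)
Stationarity (grad_x L = 0): Q x + c + A^T lambda = 0.
Primal feasibility: A x = b.

This gives the KKT block system:
  [ Q   A^T ] [ x     ]   [-c ]
  [ A    0  ] [ lambda ] = [ b ]

Solving the linear system:
  x*      = (-0.538, 0.0958, 0.693)
  lambda* = (-2.7155)
  f(x*)   = 5.7648

x* = (-0.538, 0.0958, 0.693), lambda* = (-2.7155)


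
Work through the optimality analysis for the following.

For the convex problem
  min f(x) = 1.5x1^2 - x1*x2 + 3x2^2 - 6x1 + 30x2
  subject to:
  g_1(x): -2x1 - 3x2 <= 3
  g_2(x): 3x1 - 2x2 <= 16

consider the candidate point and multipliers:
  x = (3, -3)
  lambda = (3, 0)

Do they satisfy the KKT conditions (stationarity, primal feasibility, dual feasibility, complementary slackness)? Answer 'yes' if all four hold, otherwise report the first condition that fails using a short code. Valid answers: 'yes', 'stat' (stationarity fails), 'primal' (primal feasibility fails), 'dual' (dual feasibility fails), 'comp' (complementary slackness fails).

Gradient of f: grad f(x) = Q x + c = (6, 9)
Constraint values g_i(x) = a_i^T x - b_i:
  g_1((3, -3)) = 0
  g_2((3, -3)) = -1
Stationarity residual: grad f(x) + sum_i lambda_i a_i = (0, 0)
  -> stationarity OK
Primal feasibility (all g_i <= 0): OK
Dual feasibility (all lambda_i >= 0): OK
Complementary slackness (lambda_i * g_i(x) = 0 for all i): OK

Verdict: yes, KKT holds.

yes


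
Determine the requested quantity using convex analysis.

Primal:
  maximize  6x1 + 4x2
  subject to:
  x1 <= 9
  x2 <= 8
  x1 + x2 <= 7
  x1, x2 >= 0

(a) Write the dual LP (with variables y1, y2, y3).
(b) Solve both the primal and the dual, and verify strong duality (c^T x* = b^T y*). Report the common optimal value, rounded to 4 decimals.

The standard primal-dual pair for 'max c^T x s.t. A x <= b, x >= 0' is:
  Dual:  min b^T y  s.t.  A^T y >= c,  y >= 0.

So the dual LP is:
  minimize  9y1 + 8y2 + 7y3
  subject to:
    y1 + y3 >= 6
    y2 + y3 >= 4
    y1, y2, y3 >= 0

Solving the primal: x* = (7, 0).
  primal value c^T x* = 42.
Solving the dual: y* = (0, 0, 6).
  dual value b^T y* = 42.
Strong duality: c^T x* = b^T y*. Confirmed.

42


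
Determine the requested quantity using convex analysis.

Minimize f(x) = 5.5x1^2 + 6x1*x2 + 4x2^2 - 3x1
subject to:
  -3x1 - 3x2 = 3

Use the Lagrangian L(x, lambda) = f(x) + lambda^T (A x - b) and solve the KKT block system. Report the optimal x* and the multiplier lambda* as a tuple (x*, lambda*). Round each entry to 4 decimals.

Form the Lagrangian:
  L(x, lambda) = (1/2) x^T Q x + c^T x + lambda^T (A x - b)
Stationarity (grad_x L = 0): Q x + c + A^T lambda = 0.
Primal feasibility: A x = b.

This gives the KKT block system:
  [ Q   A^T ] [ x     ]   [-c ]
  [ A    0  ] [ lambda ] = [ b ]

Solving the linear system:
  x*      = (0.1429, -1.1429)
  lambda* = (-2.7619)
  f(x*)   = 3.9286

x* = (0.1429, -1.1429), lambda* = (-2.7619)


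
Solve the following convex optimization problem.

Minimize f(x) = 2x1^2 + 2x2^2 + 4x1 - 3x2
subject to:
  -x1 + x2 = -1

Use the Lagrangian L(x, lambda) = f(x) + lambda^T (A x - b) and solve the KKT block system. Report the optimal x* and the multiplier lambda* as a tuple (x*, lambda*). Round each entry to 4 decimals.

Form the Lagrangian:
  L(x, lambda) = (1/2) x^T Q x + c^T x + lambda^T (A x - b)
Stationarity (grad_x L = 0): Q x + c + A^T lambda = 0.
Primal feasibility: A x = b.

This gives the KKT block system:
  [ Q   A^T ] [ x     ]   [-c ]
  [ A    0  ] [ lambda ] = [ b ]

Solving the linear system:
  x*      = (0.375, -0.625)
  lambda* = (5.5)
  f(x*)   = 4.4375

x* = (0.375, -0.625), lambda* = (5.5)


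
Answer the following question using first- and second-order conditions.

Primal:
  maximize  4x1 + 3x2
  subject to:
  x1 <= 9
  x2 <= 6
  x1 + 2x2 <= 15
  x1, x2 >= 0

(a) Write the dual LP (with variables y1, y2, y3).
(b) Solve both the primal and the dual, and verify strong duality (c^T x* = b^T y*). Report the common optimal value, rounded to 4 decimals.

The standard primal-dual pair for 'max c^T x s.t. A x <= b, x >= 0' is:
  Dual:  min b^T y  s.t.  A^T y >= c,  y >= 0.

So the dual LP is:
  minimize  9y1 + 6y2 + 15y3
  subject to:
    y1 + y3 >= 4
    y2 + 2y3 >= 3
    y1, y2, y3 >= 0

Solving the primal: x* = (9, 3).
  primal value c^T x* = 45.
Solving the dual: y* = (2.5, 0, 1.5).
  dual value b^T y* = 45.
Strong duality: c^T x* = b^T y*. Confirmed.

45


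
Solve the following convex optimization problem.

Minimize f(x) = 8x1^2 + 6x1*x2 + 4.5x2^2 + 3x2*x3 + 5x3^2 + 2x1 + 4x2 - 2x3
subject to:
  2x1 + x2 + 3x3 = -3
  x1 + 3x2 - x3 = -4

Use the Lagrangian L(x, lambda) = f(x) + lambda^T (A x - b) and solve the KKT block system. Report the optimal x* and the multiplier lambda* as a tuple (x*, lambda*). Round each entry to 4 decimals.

Form the Lagrangian:
  L(x, lambda) = (1/2) x^T Q x + c^T x + lambda^T (A x - b)
Stationarity (grad_x L = 0): Q x + c + A^T lambda = 0.
Primal feasibility: A x = b.

This gives the KKT block system:
  [ Q   A^T ] [ x     ]   [-c ]
  [ A    0  ] [ lambda ] = [ b ]

Solving the linear system:
  x*      = (-0.2615, -1.3692, -0.3692)
  lambda* = (4.04, 2.32)
  f(x*)   = 8.0692

x* = (-0.2615, -1.3692, -0.3692), lambda* = (4.04, 2.32)


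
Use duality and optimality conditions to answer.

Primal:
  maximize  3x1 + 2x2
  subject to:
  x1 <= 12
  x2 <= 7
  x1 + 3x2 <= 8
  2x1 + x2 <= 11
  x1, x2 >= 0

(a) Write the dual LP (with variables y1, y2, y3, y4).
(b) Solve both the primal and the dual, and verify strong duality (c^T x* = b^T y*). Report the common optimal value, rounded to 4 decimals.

The standard primal-dual pair for 'max c^T x s.t. A x <= b, x >= 0' is:
  Dual:  min b^T y  s.t.  A^T y >= c,  y >= 0.

So the dual LP is:
  minimize  12y1 + 7y2 + 8y3 + 11y4
  subject to:
    y1 + y3 + 2y4 >= 3
    y2 + 3y3 + y4 >= 2
    y1, y2, y3, y4 >= 0

Solving the primal: x* = (5, 1).
  primal value c^T x* = 17.
Solving the dual: y* = (0, 0, 0.2, 1.4).
  dual value b^T y* = 17.
Strong duality: c^T x* = b^T y*. Confirmed.

17


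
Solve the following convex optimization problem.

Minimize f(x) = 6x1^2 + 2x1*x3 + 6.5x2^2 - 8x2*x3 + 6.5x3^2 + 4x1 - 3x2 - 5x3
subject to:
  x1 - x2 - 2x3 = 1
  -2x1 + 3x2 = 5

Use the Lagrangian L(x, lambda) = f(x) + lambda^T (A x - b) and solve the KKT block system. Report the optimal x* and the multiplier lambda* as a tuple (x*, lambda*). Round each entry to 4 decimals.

Form the Lagrangian:
  L(x, lambda) = (1/2) x^T Q x + c^T x + lambda^T (A x - b)
Stationarity (grad_x L = 0): Q x + c + A^T lambda = 0.
Primal feasibility: A x = b.

This gives the KKT block system:
  [ Q   A^T ] [ x     ]   [-c ]
  [ A    0  ] [ lambda ] = [ b ]

Solving the linear system:
  x*      = (-0.8777, 1.0816, -1.4796)
  lambda* = (-17.3214, -13.4062)
  f(x*)   = 42.4976

x* = (-0.8777, 1.0816, -1.4796), lambda* = (-17.3214, -13.4062)


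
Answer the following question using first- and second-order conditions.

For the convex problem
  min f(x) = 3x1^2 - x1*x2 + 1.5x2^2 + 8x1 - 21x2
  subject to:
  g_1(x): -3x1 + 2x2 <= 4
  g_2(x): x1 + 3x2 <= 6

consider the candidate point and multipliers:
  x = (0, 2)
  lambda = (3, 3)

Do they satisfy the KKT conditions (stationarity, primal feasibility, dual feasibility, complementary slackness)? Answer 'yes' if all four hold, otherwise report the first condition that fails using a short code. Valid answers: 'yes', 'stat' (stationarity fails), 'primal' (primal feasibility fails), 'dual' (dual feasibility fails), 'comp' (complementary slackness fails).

Gradient of f: grad f(x) = Q x + c = (6, -15)
Constraint values g_i(x) = a_i^T x - b_i:
  g_1((0, 2)) = 0
  g_2((0, 2)) = 0
Stationarity residual: grad f(x) + sum_i lambda_i a_i = (0, 0)
  -> stationarity OK
Primal feasibility (all g_i <= 0): OK
Dual feasibility (all lambda_i >= 0): OK
Complementary slackness (lambda_i * g_i(x) = 0 for all i): OK

Verdict: yes, KKT holds.

yes


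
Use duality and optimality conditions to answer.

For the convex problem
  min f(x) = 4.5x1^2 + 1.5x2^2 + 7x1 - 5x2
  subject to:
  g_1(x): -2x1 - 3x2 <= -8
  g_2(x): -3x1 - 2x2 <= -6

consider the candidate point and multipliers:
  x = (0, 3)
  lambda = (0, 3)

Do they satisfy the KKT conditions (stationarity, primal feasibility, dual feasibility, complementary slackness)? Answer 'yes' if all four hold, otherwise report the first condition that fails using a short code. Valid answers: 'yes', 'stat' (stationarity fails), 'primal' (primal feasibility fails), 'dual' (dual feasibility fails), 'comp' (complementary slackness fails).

Gradient of f: grad f(x) = Q x + c = (7, 4)
Constraint values g_i(x) = a_i^T x - b_i:
  g_1((0, 3)) = -1
  g_2((0, 3)) = 0
Stationarity residual: grad f(x) + sum_i lambda_i a_i = (-2, -2)
  -> stationarity FAILS
Primal feasibility (all g_i <= 0): OK
Dual feasibility (all lambda_i >= 0): OK
Complementary slackness (lambda_i * g_i(x) = 0 for all i): OK

Verdict: the first failing condition is stationarity -> stat.

stat


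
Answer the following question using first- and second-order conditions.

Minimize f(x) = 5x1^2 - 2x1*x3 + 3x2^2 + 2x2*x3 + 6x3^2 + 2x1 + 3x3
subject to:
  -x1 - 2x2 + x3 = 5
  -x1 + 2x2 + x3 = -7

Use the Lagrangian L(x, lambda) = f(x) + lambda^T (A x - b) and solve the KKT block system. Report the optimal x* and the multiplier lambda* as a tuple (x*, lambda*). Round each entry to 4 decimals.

Form the Lagrangian:
  L(x, lambda) = (1/2) x^T Q x + c^T x + lambda^T (A x - b)
Stationarity (grad_x L = 0): Q x + c + A^T lambda = 0.
Primal feasibility: A x = b.

This gives the KKT block system:
  [ Q   A^T ] [ x     ]   [-c ]
  [ A    0  ] [ lambda ] = [ b ]

Solving the linear system:
  x*      = (0.6111, -3, -0.3889)
  lambda* = (-0.25, 9.1389)
  f(x*)   = 32.6389

x* = (0.6111, -3, -0.3889), lambda* = (-0.25, 9.1389)


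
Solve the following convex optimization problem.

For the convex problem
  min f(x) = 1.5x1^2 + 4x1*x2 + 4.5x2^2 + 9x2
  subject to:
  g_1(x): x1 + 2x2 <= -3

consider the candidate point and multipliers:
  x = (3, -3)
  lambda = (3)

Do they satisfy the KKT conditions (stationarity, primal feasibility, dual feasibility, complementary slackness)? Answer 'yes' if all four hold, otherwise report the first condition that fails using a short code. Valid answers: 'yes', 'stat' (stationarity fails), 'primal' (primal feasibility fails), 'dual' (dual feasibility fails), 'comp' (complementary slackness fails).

Gradient of f: grad f(x) = Q x + c = (-3, -6)
Constraint values g_i(x) = a_i^T x - b_i:
  g_1((3, -3)) = 0
Stationarity residual: grad f(x) + sum_i lambda_i a_i = (0, 0)
  -> stationarity OK
Primal feasibility (all g_i <= 0): OK
Dual feasibility (all lambda_i >= 0): OK
Complementary slackness (lambda_i * g_i(x) = 0 for all i): OK

Verdict: yes, KKT holds.

yes
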